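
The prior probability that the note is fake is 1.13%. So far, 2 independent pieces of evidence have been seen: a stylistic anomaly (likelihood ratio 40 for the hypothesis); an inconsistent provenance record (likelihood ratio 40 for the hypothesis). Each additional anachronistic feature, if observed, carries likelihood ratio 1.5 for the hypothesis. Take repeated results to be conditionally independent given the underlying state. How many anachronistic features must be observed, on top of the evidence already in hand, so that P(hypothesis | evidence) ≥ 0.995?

Prior odds = 0.0113/0.9887 = 113/9887.
Combined Bayes factor of the evidence already in hand = 40 × 40 = 1600.
Odds after that evidence = (113/9887) × 1600 = 180800/9887.
Target odds = 0.995/0.005 = 199.
Need 1.5ⁿ ≥ 199 ÷ (180800/9887) = 1967513/180800.
1.5⁵ = 7.59375 falls short of 1967513/180800 but 1.5⁶ = 11.390625 reaches it, so n = 6.

6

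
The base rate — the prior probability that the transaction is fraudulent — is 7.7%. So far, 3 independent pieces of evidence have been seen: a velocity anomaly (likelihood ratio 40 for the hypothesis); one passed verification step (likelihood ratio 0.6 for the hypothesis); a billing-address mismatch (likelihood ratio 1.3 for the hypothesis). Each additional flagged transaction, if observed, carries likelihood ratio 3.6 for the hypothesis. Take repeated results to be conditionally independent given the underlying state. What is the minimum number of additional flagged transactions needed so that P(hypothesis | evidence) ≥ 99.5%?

4

Prior odds = 0.077/0.923 = 77/923.
Combined Bayes factor of the evidence already in hand = 40 × 0.6 × 1.3 = 31.2.
Odds after that evidence = (77/923) × 31.2 = 924/355.
Target odds = 0.995/0.005 = 199.
Need 3.6ⁿ ≥ 199 ÷ (924/355) = 70645/924.
3.6³ = 46.656 falls short of 70645/924 but 3.6⁴ = 167.9616 reaches it, so n = 4.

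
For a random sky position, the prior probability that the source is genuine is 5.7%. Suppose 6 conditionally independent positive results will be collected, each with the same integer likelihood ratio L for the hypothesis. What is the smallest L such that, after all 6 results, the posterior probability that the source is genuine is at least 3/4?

2

Prior odds = 0.057/0.943 = 57/943.
Target odds = 0.75/0.25 = 3.
Need L⁶ ≥ 3 ÷ (57/943) = 943/19.
1⁶ = 1 < 943/19 ≤ 64 = 2⁶, so L = 2.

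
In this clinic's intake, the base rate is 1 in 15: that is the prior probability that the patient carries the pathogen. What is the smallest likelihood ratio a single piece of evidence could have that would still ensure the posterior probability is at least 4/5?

56

Prior odds = (1/15)/(14/15) = 1/14.
Target odds = 0.8/0.2 = 4.
Required Bayes factor = 4 ÷ (1/14) = 56.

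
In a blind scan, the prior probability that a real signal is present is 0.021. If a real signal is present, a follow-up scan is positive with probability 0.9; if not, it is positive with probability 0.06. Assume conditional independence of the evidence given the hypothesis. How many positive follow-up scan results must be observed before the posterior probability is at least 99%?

4

Prior odds = 0.021/0.979 = 21/979.
Likelihood ratio of a positive = 0.9/0.06 = 15.
Target posterior odds = 0.99/0.01 = 99.
Need (21/979) × 15ⁿ ≥ 99, i.e. 15ⁿ ≥ 32307/7.
15³ = 3375 falls short of 32307/7 but 15⁴ = 50625 reaches it, so n = 4.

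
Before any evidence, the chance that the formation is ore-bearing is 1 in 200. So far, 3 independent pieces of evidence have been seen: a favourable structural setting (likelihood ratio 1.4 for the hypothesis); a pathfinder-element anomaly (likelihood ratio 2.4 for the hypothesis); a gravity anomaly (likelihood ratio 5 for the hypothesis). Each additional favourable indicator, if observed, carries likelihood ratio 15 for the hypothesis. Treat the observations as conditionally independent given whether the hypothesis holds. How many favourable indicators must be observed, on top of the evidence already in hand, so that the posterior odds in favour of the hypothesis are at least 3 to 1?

Prior odds = 0.005/0.995 = 1/199.
Combined Bayes factor of the evidence already in hand = 1.4 × 2.4 × 5 = 16.8.
Odds after that evidence = (1/199) × 16.8 = 84/995.
Target odds = 3.
Need 15ⁿ ≥ 3 ÷ (84/995) = 995/28.
15¹ = 15 falls short of 995/28 but 15² = 225 reaches it, so n = 2.

2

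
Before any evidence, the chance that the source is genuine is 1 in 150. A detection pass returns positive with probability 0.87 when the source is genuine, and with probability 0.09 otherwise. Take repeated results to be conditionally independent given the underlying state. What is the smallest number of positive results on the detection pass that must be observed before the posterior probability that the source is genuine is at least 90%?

Prior odds: (1/150) ÷ (149/150) = 1/149.
Likelihood ratio of a positive result = 0.87/0.09 = 29/3.
Target posterior odds = 0.9/0.1 = 9.
Require (29/3)ⁿ ≥ 9 ÷ (1/149) = 1341.
(29/3)³ = 24389/27 falls short of 1341 but (29/3)⁴ = 707281/81 reaches it, so n = 4.

4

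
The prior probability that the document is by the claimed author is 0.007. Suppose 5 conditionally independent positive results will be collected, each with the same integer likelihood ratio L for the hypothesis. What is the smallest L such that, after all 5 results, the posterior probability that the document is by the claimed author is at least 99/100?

7

Prior odds = 0.007/0.993 = 7/993.
Target odds = 0.99/0.01 = 99.
Need L⁵ ≥ 99 ÷ (7/993) = 98307/7.
6⁵ = 7776 < 98307/7 ≤ 16807 = 7⁵, so L = 7.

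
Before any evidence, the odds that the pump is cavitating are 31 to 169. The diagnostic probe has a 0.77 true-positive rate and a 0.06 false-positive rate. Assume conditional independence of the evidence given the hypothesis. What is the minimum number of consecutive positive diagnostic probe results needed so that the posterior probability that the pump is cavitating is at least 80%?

Prior odds = 31/169.
Likelihood ratio of a positive result = 0.77/0.06 = 77/6.
Target odds: 0.8 ÷ 0.2 = 4.
Need (31/169) × (77/6)ⁿ ≥ 4, i.e. (77/6)ⁿ ≥ 676/31.
(77/6)¹ = 77/6 falls short of 676/31 but (77/6)² = 5929/36 reaches it, so n = 2.

2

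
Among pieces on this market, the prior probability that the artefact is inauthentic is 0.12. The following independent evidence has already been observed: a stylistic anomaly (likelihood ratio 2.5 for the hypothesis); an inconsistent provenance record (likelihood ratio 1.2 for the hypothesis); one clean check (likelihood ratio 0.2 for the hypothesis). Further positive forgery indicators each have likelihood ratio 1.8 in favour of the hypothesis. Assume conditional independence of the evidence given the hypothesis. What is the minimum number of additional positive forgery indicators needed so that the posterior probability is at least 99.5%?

Prior odds = 0.12/0.88 = 3/22.
Combined Bayes factor of the evidence already in hand = 2.5 × 1.2 × 0.2 = 0.6.
Odds after that evidence = (3/22) × 0.6 = 9/110.
Target odds = 0.995/0.005 = 199.
Need 1.8ⁿ ≥ 199 ÷ (9/110) = 21890/9.
1.8¹³ ≈2082.3 falls short of 21890/9 but 1.8¹⁴ ≈3748.13 reaches it, so n = 14.

14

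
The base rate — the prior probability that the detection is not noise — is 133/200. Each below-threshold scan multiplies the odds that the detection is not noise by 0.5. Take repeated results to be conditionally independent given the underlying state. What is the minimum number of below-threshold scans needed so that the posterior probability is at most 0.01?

Prior odds = 0.665/0.335 = 133/67.
Likelihood ratio per below-threshold scan = 0.5.
Target posterior odds = 0.01/0.99 = 1/99.
Need (133/67) × 0.5ⁿ ≤ 1/99, i.e. 0.5ⁿ ≤ 67/13167.
0.5⁷ = 0.0078125 is still above 67/13167 but 0.5⁸ = 0.00390625 is at or below it, so n = 8.

8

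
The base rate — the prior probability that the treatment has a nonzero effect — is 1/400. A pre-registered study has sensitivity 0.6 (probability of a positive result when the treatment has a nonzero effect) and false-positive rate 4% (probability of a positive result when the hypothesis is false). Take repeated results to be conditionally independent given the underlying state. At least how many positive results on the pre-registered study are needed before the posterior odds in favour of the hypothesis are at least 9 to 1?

Prior odds: 0.0025 ÷ 0.9975 = 1/399.
Likelihood ratio of a positive result = 0.6/0.04 = 15.
Target odds = 9.
Require 15ⁿ ≥ 9 ÷ (1/399) = 3591.
15³ = 3375 falls short of 3591 but 15⁴ = 50625 reaches it, so n = 4.

4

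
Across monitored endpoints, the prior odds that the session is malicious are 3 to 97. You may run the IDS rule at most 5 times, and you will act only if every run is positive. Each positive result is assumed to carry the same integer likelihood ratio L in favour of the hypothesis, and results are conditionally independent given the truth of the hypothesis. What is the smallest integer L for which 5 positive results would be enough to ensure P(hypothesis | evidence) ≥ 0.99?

6

Prior odds = 3/97.
Target odds = 0.99/0.01 = 99.
Need L⁵ ≥ 99 ÷ (3/97) = 3201.
5⁵ = 3125 < 3201 ≤ 7776 = 6⁵, so L = 6.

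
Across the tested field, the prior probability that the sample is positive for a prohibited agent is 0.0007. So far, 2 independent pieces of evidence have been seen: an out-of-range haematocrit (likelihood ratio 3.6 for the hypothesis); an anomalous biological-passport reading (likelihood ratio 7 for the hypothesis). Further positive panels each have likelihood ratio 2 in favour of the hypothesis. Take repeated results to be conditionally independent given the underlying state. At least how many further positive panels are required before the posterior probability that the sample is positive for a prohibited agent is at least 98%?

Prior odds = 0.0007/0.9993 = 7/9993.
Combined Bayes factor of the evidence already in hand = 3.6 × 7 = 25.2.
Odds after that evidence = (7/9993) × 25.2 = 294/16655.
Target odds = 0.98/0.02 = 49.
Need 2ⁿ ≥ 49 ÷ (294/16655) = 16655/6.
2¹¹ = 2048 falls short of 16655/6 but 2¹² = 4096 reaches it, so n = 12.

12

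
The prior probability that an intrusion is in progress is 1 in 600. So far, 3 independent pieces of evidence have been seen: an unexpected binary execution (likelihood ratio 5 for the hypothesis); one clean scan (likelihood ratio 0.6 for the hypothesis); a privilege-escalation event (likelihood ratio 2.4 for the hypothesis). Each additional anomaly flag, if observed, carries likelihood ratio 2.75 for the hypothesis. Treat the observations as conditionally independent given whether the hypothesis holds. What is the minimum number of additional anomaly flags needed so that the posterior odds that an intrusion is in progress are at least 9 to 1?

Prior odds = (1/600)/(599/600) = 1/599.
Combined Bayes factor of the evidence already in hand = 5 × 0.6 × 2.4 = 7.2.
Odds after that evidence = (1/599) × 7.2 = 36/2995.
Target odds = 9.
Need 2.75ⁿ ≥ 9 ÷ (36/2995) = 748.75.
2.75⁶ = 1771561/4096 falls short of 748.75 but 2.75⁷ = 19487171/16384 reaches it, so n = 7.

7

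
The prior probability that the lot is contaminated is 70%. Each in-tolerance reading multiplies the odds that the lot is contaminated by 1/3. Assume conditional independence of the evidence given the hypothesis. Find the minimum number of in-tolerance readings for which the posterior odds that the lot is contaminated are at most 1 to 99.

Prior odds: 0.7 ÷ 0.3 = 7/3.
Likelihood ratio per in-tolerance reading = 1/3.
Target odds = 1/99.
Require (1/3)ⁿ ≤ 1/99 ÷ (7/3) = 1/231.
(1/3)⁴ = 1/81 is still above 1/231 but (1/3)⁵ = 1/243 is at or below it, so n = 5.

5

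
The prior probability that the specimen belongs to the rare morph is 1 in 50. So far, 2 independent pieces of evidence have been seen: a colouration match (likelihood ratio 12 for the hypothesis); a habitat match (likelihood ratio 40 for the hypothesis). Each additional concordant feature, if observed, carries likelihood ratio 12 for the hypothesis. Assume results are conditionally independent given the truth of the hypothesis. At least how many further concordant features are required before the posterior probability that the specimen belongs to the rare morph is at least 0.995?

2

Prior odds = 0.02/0.98 = 1/49.
Combined Bayes factor of the evidence already in hand = 12 × 40 = 480.
Odds after that evidence = (1/49) × 480 = 480/49.
Target odds = 0.995/0.005 = 199.
Need 12ⁿ ≥ 199 ÷ (480/49) = 9751/480.
12¹ = 12 falls short of 9751/480 but 12² = 144 reaches it, so n = 2.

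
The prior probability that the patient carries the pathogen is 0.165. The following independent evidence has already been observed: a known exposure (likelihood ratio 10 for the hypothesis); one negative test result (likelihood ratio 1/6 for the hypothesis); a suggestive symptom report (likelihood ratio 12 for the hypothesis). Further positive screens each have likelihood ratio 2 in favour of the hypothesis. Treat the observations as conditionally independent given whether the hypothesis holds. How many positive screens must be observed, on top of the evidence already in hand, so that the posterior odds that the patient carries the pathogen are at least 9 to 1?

Prior odds = 0.165/0.835 = 33/167.
Combined Bayes factor of the evidence already in hand = 10 × (1/6) × 12 = 20.
Odds after that evidence = (33/167) × 20 = 660/167.
Target odds = 9.
Need 2ⁿ ≥ 9 ÷ (660/167) = 501/220.
2¹ = 2 falls short of 501/220 but 2² = 4 reaches it, so n = 2.

2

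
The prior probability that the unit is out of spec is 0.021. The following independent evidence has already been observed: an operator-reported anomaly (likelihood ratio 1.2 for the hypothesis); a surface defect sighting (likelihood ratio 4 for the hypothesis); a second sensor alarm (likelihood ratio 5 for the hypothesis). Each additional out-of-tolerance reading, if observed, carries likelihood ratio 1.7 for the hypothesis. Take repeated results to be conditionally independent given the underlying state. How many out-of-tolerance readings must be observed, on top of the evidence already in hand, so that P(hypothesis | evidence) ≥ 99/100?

Prior odds = 0.021/0.979 = 21/979.
Combined Bayes factor of the evidence already in hand = 1.2 × 4 × 5 = 24.
Odds after that evidence = (21/979) × 24 = 504/979.
Target odds = 0.99/0.01 = 99.
Need 1.7ⁿ ≥ 99 ÷ (504/979) = 10769/56.
1.7⁹ ≈118.588 falls short of 10769/56 but 1.7¹⁰ ≈201.599 reaches it, so n = 10.

10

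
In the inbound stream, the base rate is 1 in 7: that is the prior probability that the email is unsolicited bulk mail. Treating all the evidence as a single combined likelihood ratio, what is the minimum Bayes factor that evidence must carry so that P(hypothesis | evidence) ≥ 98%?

Prior odds = (1/7)/(6/7) = 1/6.
Target odds = 0.98/0.02 = 49.
Required Bayes factor = 49 ÷ (1/6) = 294.

294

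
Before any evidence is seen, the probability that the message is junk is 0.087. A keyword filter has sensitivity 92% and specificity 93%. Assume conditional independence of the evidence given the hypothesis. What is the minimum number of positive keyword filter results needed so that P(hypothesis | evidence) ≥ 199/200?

Prior odds = 0.087/0.913 = 87/913.
False-positive rate = 1 − 0.93 = 0.07; likelihood ratio of a positive = 0.92/0.07 = 92/7.
Target odds: 0.995 ÷ 0.005 = 199.
Need (87/913) × (92/7)ⁿ ≥ 199, i.e. (92/7)ⁿ ≥ 181687/87.
(92/7)² = 8464/49 falls short of 181687/87 but (92/7)³ = 778688/343 reaches it, so n = 3.

3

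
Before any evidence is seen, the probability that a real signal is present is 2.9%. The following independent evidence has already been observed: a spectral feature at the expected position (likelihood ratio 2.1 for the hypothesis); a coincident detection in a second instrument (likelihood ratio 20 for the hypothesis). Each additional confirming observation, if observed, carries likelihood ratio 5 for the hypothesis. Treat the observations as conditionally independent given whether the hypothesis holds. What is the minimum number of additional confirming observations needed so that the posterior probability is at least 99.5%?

4

Prior odds = 0.029/0.971 = 29/971.
Combined Bayes factor of the evidence already in hand = 2.1 × 20 = 42.
Odds after that evidence = (29/971) × 42 = 1218/971.
Target odds = 0.995/0.005 = 199.
Need 5ⁿ ≥ 199 ÷ (1218/971) = 193229/1218.
5³ = 125 falls short of 193229/1218 but 5⁴ = 625 reaches it, so n = 4.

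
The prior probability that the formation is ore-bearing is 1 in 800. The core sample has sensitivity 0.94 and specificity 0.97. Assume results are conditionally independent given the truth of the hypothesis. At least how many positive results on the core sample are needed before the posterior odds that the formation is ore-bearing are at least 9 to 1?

Prior odds = 0.00125/0.99875 = 1/799.
False-positive rate = 1 − 0.97 = 0.03; likelihood ratio of a positive = 0.94/0.03 = 94/3.
Target odds = 9.
Require (94/3)ⁿ ≥ 9 ÷ (1/799) = 7191.
(94/3)² = 8836/9 falls short of 7191 but (94/3)³ = 830584/27 reaches it, so n = 3.

3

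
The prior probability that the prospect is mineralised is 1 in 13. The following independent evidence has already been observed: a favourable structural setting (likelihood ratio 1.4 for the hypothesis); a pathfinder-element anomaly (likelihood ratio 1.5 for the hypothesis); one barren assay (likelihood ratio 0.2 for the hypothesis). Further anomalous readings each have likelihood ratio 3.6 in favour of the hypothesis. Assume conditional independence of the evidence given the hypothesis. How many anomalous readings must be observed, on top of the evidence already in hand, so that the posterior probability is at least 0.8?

4

Prior odds = (1/13)/(12/13) = 1/12.
Combined Bayes factor of the evidence already in hand = 1.4 × 1.5 × 0.2 = 0.42.
Odds after that evidence = (1/12) × 0.42 = 0.035.
Target odds = 0.8/0.2 = 4.
Need 3.6ⁿ ≥ 4 ÷ 0.035 = 800/7.
3.6³ = 46.656 falls short of 800/7 but 3.6⁴ = 167.9616 reaches it, so n = 4.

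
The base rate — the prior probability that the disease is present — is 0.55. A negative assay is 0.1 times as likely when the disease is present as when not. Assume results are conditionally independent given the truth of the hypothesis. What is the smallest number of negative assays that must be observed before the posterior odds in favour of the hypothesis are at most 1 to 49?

Prior odds = 0.55/0.45 = 11/9.
Likelihood ratio per negative assay = 0.1.
Target odds = 1/49.
Need (11/9) × 0.1ⁿ ≤ 1/49, i.e. 0.1ⁿ ≤ 9/539.
0.1¹ = 0.1 is still above 9/539 but 0.1² = 0.01 is at or below it, so n = 2.

2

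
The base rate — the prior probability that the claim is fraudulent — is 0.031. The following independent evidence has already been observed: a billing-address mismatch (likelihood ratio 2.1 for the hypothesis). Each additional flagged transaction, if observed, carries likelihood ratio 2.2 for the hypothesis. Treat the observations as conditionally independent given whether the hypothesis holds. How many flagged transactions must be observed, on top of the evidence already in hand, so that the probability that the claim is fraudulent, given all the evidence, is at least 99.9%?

Prior odds = 0.031/0.969 = 31/969.
Bayes factor of the evidence already in hand = 2.1.
Odds after that evidence = (31/969) × 2.1 = 217/3230.
Target odds = 0.999/0.001 = 999.
Need 2.2ⁿ ≥ 999 ÷ (217/3230) = 3226770/217.
2.2¹² ≈12855 falls short of 3226770/217 but 2.2¹³ ≈28281 reaches it, so n = 13.

13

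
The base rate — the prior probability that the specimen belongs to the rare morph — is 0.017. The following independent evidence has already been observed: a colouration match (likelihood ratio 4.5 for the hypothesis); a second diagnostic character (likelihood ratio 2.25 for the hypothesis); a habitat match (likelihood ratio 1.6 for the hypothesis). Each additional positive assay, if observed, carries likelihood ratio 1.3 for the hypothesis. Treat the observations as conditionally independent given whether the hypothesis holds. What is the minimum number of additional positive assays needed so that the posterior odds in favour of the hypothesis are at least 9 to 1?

Prior odds = 0.017/0.983 = 17/983.
Combined Bayes factor of the evidence already in hand = 4.5 × 2.25 × 1.6 = 16.2.
Odds after that evidence = (17/983) × 16.2 = 1377/4915.
Target odds = 9.
Need 1.3ⁿ ≥ 9 ÷ (1377/4915) = 4915/153.
1.3¹³ ≈30.2875 falls short of 4915/153 but 1.3¹⁴ ≈39.3738 reaches it, so n = 14.

14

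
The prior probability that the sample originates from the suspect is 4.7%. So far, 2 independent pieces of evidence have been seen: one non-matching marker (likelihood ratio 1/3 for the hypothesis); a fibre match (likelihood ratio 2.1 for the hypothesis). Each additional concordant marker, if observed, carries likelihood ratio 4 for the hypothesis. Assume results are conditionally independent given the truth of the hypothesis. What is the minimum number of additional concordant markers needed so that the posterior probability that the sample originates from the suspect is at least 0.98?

6

Prior odds = 0.047/0.953 = 47/953.
Combined Bayes factor of the evidence already in hand = (1/3) × 2.1 = 0.7.
Odds after that evidence = (47/953) × 0.7 = 329/9530.
Target odds = 0.98/0.02 = 49.
Need 4ⁿ ≥ 49 ÷ (329/9530) = 66710/47.
4⁵ = 1024 falls short of 66710/47 but 4⁶ = 4096 reaches it, so n = 6.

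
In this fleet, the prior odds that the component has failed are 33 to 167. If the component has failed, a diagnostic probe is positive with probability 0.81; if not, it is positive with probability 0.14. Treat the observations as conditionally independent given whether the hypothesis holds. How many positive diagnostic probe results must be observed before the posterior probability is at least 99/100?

4

Prior odds = 33/167.
Likelihood ratio of a positive = 0.81/0.14 = 81/14.
Target odds: 0.99 ÷ 0.01 = 99.
Require (81/14)ⁿ ≥ 99 ÷ (33/167) = 501.
(81/14)³ = 531441/2744 falls short of 501 but (81/14)⁴ = 43046721/38416 reaches it, so n = 4.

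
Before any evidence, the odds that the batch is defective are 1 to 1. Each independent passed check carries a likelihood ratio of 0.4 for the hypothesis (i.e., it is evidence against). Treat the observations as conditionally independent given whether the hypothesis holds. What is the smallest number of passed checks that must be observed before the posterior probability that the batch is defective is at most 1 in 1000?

Prior odds = 1.
Likelihood ratio per passed check = 0.4.
Target odds: 0.001 ÷ 0.999 = 1/999.
Need 1 × 0.4ⁿ ≤ 1/999, i.e. 0.4ⁿ ≤ 1/999.
0.4⁷ = 128/78125 is still above 1/999 but 0.4⁸ = 256/390625 is at or below it, so n = 8.

8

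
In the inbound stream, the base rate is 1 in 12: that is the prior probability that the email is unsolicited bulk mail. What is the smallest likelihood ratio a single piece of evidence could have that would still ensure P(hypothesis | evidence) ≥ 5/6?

Prior odds = (1/12)/(11/12) = 1/11.
Target odds = (5/6)/(1/6) = 5.
Required Bayes factor = 5 ÷ (1/11) = 55.

55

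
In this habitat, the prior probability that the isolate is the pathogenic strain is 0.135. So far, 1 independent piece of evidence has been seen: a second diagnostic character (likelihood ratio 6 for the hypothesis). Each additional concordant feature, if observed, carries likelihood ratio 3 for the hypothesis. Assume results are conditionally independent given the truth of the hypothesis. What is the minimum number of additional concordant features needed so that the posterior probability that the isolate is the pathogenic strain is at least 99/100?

5

Prior odds = 0.135/0.865 = 27/173.
Bayes factor of the evidence already in hand = 6.
Odds after that evidence = (27/173) × 6 = 162/173.
Target odds = 0.99/0.01 = 99.
Need 3ⁿ ≥ 99 ÷ (162/173) = 1903/18.
3⁴ = 81 falls short of 1903/18 but 3⁵ = 243 reaches it, so n = 5.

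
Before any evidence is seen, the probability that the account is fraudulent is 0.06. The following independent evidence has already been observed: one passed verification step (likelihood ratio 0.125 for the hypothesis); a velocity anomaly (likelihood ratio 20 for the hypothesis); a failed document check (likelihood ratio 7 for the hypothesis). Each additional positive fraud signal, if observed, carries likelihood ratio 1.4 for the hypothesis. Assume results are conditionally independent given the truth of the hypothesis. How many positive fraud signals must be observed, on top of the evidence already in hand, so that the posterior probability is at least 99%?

Prior odds = 0.06/0.94 = 3/47.
Combined Bayes factor of the evidence already in hand = 0.125 × 20 × 7 = 17.5.
Odds after that evidence = (3/47) × 17.5 = 105/94.
Target odds = 0.99/0.01 = 99.
Need 1.4ⁿ ≥ 99 ÷ (105/94) = 3102/35.
1.4¹³ ≈79.3715 falls short of 3102/35 but 1.4¹⁴ ≈111.12 reaches it, so n = 14.

14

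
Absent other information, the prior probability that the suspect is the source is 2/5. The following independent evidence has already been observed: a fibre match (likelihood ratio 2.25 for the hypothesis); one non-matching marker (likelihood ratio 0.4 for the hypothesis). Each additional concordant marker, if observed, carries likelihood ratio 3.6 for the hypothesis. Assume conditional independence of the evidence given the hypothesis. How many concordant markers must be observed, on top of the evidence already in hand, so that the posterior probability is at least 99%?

4

Prior odds = 0.4/0.6 = 2/3.
Combined Bayes factor of the evidence already in hand = 2.25 × 0.4 = 0.9.
Odds after that evidence = (2/3) × 0.9 = 0.6.
Target odds = 0.99/0.01 = 99.
Need 3.6ⁿ ≥ 99 ÷ 0.6 = 165.
3.6³ = 46.656 falls short of 165 but 3.6⁴ = 167.9616 reaches it, so n = 4.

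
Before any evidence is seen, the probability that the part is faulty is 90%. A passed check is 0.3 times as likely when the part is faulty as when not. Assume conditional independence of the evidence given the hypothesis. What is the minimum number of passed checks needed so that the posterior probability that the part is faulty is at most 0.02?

Prior odds = 0.9/0.1 = 9.
Likelihood ratio per passed check = 0.3.
Target odds: 0.02 ÷ 0.98 = 1/49.
Need 9 × 0.3ⁿ ≤ 1/49, i.e. 0.3ⁿ ≤ 1/441.
0.3⁵ = 243/100000 is still above 1/441 but 0.3⁶ = 729/1000000 is at or below it, so n = 6.

6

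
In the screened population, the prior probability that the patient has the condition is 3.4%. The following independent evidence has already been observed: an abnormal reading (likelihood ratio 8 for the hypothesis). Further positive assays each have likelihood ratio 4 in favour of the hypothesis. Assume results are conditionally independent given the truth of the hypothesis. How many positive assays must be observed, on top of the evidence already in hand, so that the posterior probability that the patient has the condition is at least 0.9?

Prior odds = 0.034/0.966 = 17/483.
Bayes factor of the evidence already in hand = 8.
Odds after that evidence = (17/483) × 8 = 136/483.
Target odds = 0.9/0.1 = 9.
Need 4ⁿ ≥ 9 ÷ (136/483) = 4347/136.
4² = 16 falls short of 4347/136 but 4³ = 64 reaches it, so n = 3.

3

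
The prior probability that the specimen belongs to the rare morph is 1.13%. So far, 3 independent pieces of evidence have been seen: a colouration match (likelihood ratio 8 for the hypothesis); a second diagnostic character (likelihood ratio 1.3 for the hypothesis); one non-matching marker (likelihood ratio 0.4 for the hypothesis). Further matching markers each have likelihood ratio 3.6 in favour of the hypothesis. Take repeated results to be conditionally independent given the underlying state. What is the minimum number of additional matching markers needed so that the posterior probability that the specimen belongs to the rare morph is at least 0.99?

6

Prior odds = 0.0113/0.9887 = 113/9887.
Combined Bayes factor of the evidence already in hand = 8 × 1.3 × 0.4 = 4.16.
Odds after that evidence = (113/9887) × 4.16 = 11752/247175.
Target odds = 0.99/0.01 = 99.
Need 3.6ⁿ ≥ 99 ÷ (11752/247175) = 24470325/11752.
3.6⁵ = 604.66176 falls short of 24470325/11752 but 3.6⁶ = 34012224/15625 reaches it, so n = 6.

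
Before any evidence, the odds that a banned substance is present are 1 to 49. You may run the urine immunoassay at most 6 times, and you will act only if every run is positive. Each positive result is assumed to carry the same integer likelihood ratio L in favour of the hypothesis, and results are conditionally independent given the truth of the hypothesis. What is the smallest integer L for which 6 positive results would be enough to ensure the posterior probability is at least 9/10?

3

Prior odds = 1/49.
Target odds = 0.9/0.1 = 9.
Need L⁶ ≥ 9 ÷ (1/49) = 441.
2⁶ = 64 < 441 ≤ 729 = 3⁶, so L = 3.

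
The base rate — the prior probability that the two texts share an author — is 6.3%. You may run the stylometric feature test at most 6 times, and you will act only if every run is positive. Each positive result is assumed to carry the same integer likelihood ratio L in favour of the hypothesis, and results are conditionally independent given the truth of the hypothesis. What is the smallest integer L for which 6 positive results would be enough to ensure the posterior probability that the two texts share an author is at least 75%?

2

Prior odds = 0.063/0.937 = 63/937.
Target odds = 0.75/0.25 = 3.
Need L⁶ ≥ 3 ÷ (63/937) = 937/21.
1⁶ = 1 < 937/21 ≤ 64 = 2⁶, so L = 2.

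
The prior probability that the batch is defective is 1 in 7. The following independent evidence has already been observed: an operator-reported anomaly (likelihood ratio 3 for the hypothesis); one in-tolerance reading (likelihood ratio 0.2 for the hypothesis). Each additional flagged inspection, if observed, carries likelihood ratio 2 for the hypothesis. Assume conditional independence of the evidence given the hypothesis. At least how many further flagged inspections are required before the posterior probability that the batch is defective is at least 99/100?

10

Prior odds = (1/7)/(6/7) = 1/6.
Combined Bayes factor of the evidence already in hand = 3 × 0.2 = 0.6.
Odds after that evidence = (1/6) × 0.6 = 0.1.
Target odds = 0.99/0.01 = 99.
Need 2ⁿ ≥ 99 ÷ 0.1 = 990.
2⁹ = 512 falls short of 990 but 2¹⁰ = 1024 reaches it, so n = 10.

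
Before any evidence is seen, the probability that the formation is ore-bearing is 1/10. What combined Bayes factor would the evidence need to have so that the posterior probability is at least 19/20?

171

Prior odds = 0.1/0.9 = 1/9.
Target odds = 0.95/0.05 = 19.
Required Bayes factor = 19 ÷ (1/9) = 171.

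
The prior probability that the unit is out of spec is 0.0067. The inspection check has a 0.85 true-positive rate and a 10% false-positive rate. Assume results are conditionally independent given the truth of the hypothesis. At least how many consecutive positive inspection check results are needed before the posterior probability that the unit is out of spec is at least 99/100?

Prior odds = 0.0067/0.9933 = 67/9933.
Likelihood ratio of a positive result = 0.85/0.1 = 8.5.
Target posterior odds = 0.99/0.01 = 99.
Need (67/9933) × 8.5ⁿ ≥ 99, i.e. 8.5ⁿ ≥ 983367/67.
8.5⁴ = 5220.0625 falls short of 983367/67 but 8.5⁵ = 44370.53125 reaches it, so n = 5.

5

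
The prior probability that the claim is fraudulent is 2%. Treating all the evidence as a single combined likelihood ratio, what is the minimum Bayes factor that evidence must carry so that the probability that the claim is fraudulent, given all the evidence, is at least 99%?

4851

Prior odds = 0.02/0.98 = 1/49.
Target odds = 0.99/0.01 = 99.
Required Bayes factor = 99 ÷ (1/49) = 4851.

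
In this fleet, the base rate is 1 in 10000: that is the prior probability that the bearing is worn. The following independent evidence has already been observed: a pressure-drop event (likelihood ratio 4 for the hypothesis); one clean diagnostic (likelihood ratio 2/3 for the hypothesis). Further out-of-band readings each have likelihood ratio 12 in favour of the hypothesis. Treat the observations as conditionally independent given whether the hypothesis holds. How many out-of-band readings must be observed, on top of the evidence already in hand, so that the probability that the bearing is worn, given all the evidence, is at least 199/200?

6

Prior odds = 0.0001/0.9999 = 1/9999.
Combined Bayes factor of the evidence already in hand = 4 × (2/3) = 8/3.
Odds after that evidence = (1/9999) × 8/3 = 8/29997.
Target odds = 0.995/0.005 = 199.
Need 12ⁿ ≥ 199 ÷ (8/29997) = 746175.375.
12⁵ = 248832 falls short of 746175.375 but 12⁶ = 2985984 reaches it, so n = 6.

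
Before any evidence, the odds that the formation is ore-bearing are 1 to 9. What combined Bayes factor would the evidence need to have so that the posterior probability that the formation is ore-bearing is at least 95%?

171

Prior odds = 1/9.
Target odds = 0.95/0.05 = 19.
Required Bayes factor = 19 ÷ (1/9) = 171.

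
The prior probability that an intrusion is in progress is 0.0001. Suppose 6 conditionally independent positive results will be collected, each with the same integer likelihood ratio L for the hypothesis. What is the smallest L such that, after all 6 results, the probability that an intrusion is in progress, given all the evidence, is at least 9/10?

Prior odds = 0.0001/0.9999 = 1/9999.
Target odds = 0.9/0.1 = 9.
Need L⁶ ≥ 9 ÷ (1/9999) = 89991.
6⁶ = 46656 < 89991 ≤ 117649 = 7⁶, so L = 7.

7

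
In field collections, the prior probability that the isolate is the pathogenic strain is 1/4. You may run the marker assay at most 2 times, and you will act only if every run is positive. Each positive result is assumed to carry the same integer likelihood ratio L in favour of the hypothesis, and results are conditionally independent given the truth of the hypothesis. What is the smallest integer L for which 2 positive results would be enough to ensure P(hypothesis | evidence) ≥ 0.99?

Prior odds = 0.25/0.75 = 1/3.
Target odds = 0.99/0.01 = 99.
Need L² ≥ 99 ÷ (1/3) = 297.
17² = 289 < 297 ≤ 324 = 18², so L = 18.

18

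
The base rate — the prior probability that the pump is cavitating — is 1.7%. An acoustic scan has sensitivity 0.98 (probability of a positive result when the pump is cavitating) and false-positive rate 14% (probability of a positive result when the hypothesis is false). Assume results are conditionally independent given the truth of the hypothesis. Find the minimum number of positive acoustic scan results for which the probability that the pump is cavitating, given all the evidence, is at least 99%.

5

Prior odds: 0.017 ÷ 0.983 = 17/983.
Likelihood ratio of a positive result = 0.98/0.14 = 7.
Target odds: 0.99 ÷ 0.01 = 99.
Need (17/983) × 7ⁿ ≥ 99, i.e. 7ⁿ ≥ 97317/17.
7⁴ = 2401 falls short of 97317/17 but 7⁵ = 16807 reaches it, so n = 5.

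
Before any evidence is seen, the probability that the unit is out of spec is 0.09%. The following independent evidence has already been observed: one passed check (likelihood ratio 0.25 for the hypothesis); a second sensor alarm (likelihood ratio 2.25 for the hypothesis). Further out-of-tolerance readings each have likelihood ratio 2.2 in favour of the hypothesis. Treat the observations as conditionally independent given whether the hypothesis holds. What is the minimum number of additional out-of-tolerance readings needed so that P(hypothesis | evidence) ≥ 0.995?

Prior odds = 0.0009/0.9991 = 9/9991.
Combined Bayes factor of the evidence already in hand = 0.25 × 2.25 = 0.5625.
Odds after that evidence = (9/9991) × 0.5625 = 81/159856.
Target odds = 0.995/0.005 = 199.
Need 2.2ⁿ ≥ 199 ÷ (81/159856) = 31811344/81.
2.2¹⁶ ≈301136 falls short of 31811344/81 but 2.2¹⁷ ≈662500 reaches it, so n = 17.

17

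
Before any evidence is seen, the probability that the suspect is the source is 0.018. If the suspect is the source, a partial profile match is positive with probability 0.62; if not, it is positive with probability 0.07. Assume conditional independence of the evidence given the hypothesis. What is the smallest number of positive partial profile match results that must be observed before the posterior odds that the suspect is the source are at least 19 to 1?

4

Prior odds = 0.018/0.982 = 9/491.
Likelihood ratio of a positive = 0.62/0.07 = 62/7.
Target odds = 19.
Require (62/7)ⁿ ≥ 19 ÷ (9/491) = 9329/9.
(62/7)³ = 238328/343 falls short of 9329/9 but (62/7)⁴ = 14776336/2401 reaches it, so n = 4.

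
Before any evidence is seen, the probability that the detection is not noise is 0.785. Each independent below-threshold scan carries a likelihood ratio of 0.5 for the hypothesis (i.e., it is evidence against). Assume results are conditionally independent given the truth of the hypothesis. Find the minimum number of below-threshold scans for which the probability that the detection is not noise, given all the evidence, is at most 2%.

8

Prior odds: 0.785 ÷ 0.215 = 157/43.
Likelihood ratio per below-threshold scan = 0.5.
Target odds: 0.02 ÷ 0.98 = 1/49.
Require 0.5ⁿ ≤ 1/49 ÷ (157/43) = 43/7693.
0.5⁷ = 0.0078125 is still above 43/7693 but 0.5⁸ = 0.00390625 is at or below it, so n = 8.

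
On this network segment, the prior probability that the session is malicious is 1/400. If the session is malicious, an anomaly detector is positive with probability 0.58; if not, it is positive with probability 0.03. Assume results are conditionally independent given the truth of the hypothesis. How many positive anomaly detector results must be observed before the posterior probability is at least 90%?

3

Prior odds = 0.0025/0.9975 = 1/399.
Likelihood ratio of a positive = 0.58/0.03 = 58/3.
Target posterior odds = 0.9/0.1 = 9.
Need (1/399) × (58/3)ⁿ ≥ 9, i.e. (58/3)ⁿ ≥ 3591.
(58/3)² = 3364/9 falls short of 3591 but (58/3)³ = 195112/27 reaches it, so n = 3.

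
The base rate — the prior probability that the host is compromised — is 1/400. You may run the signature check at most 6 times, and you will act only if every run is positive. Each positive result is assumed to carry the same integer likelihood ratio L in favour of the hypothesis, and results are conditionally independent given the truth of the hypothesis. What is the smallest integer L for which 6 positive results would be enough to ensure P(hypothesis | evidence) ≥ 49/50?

Prior odds = 0.0025/0.9975 = 1/399.
Target odds = 0.98/0.02 = 49.
Need L⁶ ≥ 49 ÷ (1/399) = 19551.
5⁶ = 15625 < 19551 ≤ 46656 = 6⁶, so L = 6.

6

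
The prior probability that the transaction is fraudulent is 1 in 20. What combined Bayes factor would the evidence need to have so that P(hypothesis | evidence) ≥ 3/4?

57

Prior odds = 0.05/0.95 = 1/19.
Target odds = 0.75/0.25 = 3.
Required Bayes factor = 3 ÷ (1/19) = 57.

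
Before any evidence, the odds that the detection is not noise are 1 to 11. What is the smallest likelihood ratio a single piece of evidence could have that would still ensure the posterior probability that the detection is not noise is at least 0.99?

1089

Prior odds = 1/11.
Target odds = 0.99/0.01 = 99.
Required Bayes factor = 99 ÷ (1/11) = 1089.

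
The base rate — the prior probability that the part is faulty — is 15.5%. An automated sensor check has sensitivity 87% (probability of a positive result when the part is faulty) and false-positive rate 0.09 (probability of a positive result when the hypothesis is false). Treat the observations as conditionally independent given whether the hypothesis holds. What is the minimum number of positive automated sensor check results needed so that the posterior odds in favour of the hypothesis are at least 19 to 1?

3

Prior odds = 0.155/0.845 = 31/169.
Likelihood ratio of a positive result = 0.87/0.09 = 29/3.
Target odds = 19.
Require (29/3)ⁿ ≥ 19 ÷ (31/169) = 3211/31.
(29/3)² = 841/9 falls short of 3211/31 but (29/3)³ = 24389/27 reaches it, so n = 3.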